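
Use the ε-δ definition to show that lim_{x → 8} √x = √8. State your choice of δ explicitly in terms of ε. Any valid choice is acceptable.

Suppose ε > 0. We want δ > 0 such that 0 < |x − 8| < δ implies |√x − √8| < ε.
Multiplying by the conjugate, |√x − √8| = |x − 8|/(√x + √8).
Restrict δ ≤ 8 so that |x − 8| < 8 forces x > 0, and then √x + √8 > √8.
Hence |√x − √8| < |x − 8|/√8, which is < ε once |x − 8| < √8·ε.
Take δ = min(8, √8·ε). If 0 < |x − 8| < δ then x > 0 and |√x − √8| < |x − 8|/√8 < ε.

δ = min(8, √8·ε)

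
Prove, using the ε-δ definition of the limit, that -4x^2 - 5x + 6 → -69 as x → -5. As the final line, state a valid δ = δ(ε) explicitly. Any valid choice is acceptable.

δ = min(1, ε/39)

Let ε > 0. We want δ > 0 such that 0 < |x + 5| < δ implies |(-4x^2 - 5x + 6) + 69| < ε.
(-4x^2 - 5x + 6) + 69 = -4x^2 - 5x + 75 = (x + 5)(-4x + 15).
So |(-4x^2 - 5x + 6) + 69| = |x + 5|·|-4x + 15|.
Require δ ≤ 1. Then |x + 5| < 1 gives |x| < 6, and by the triangle inequality |-4x + 15| ≤ 4·6 + 15 = 39.
Hence |(-4x^2 - 5x + 6) + 69| ≤ 39|x + 5| < ε provided |x + 5| < ε/39.
Choosing δ = min(1, ε/39) ensures both conditions, hence |(-4x^2 - 5x + 6) + 69| < ε.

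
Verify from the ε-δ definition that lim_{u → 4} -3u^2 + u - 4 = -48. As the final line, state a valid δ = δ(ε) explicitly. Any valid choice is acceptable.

Let ε > 0. We want δ > 0 such that 0 < |u − 4| < δ implies |(-3u^2 + u - 4) + 48| < ε.
(-3u^2 + u - 4) + 48 = -3u^2 + u + 44 = (u − 4)(-3u - 11).
So |(-3u^2 + u - 4) + 48| = |u − 4|·|-3u - 11|.
Assume first that |u − 4| < 2, so |u| < 6. Then |-3u - 11| ≤ 3·6 + 11 = 29.
Hence |(-3u^2 + u - 4) + 48| ≤ 29|u − 4| < ε provided |u − 4| < ε/29.
Choosing δ = min(2, ε/29) ensures both conditions, hence |(-3u^2 + u - 4) + 48| < ε.

δ = min(2, ε/29)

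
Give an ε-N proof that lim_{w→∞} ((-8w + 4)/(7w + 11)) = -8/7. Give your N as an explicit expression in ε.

N = (116/49)/ε

Let ε > 0. We seek N > 0 such that w > N implies |(-8w + 4)/(7w + 11) + 8/7| < ε.
(-8w + 4)/(7w + 11) + 8/7 = (7(-8w + 4) − (-8)(7w + 11)) / (7(7w + 11)) = 116/(7(7w + 11)).
For w > 0 we have 7w + 11 > 7w, so |(-8w + 4)/(7w + 11) + 8/7| = 116/(7(7w + 11)) < 116/(7·7w) = (116/49)/w.
Thus |(-8w + 4)/(7w + 11) + 8/7| < ε whenever w > (116/49)/ε.
Take N = (116/49)/ε. If w > N then |(-8w + 4)/(7w + 11) + 8/7| < (116/49)/w < ε.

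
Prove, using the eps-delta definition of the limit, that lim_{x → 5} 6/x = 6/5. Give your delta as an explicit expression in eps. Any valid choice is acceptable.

delta = min(5/2, (25/12)eps)

Let eps > 0 be given. We seek delta > 0 such that 0 < |x − 5| < delta implies |6/x − (6/5)| < eps.
|6/x − (6/5)| = 6·|5 − x|/(5·|x|) = 6|x − 5|/(5|x|).
Require delta ≤ 5/2 so that |x| > 5 − 5/2 = 5/2, hence 5|x| > 25/2.
Then |6/x − (6/5)| < 6|x − 5|/(25/2), which is < eps when |x − 5| < (25/12)eps.
Take delta = min(5/2, (25/12)eps). Then 0 < |x − 5| < delta gives both |x − 5| < 5/2 and |x − 5| < (25/12)eps, so |6/x − (6/5)| < eps.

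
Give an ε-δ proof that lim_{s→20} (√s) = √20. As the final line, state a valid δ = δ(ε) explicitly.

δ = min(20, √20·ε)

Let ε > 0 be given. We want δ > 0 such that 0 < |s − 20| < δ implies |√s − √20| < ε.
Rationalise: √s − √20 = (s − 20)/(√s + √20), so |√s − √20| = |s − 20|/(√s + √20).
Restrict δ ≤ 20 so that |s − 20| < 20 forces s > 0, and then √s + √20 > √20.
Hence |√s − √20| < |s − 20|/√20, which is < ε once |s − 20| < √20·ε.
Take δ = min(20, √20·ε). If 0 < |s − 20| < δ then s > 0 and |√s − √20| < |s − 20|/√20 < ε.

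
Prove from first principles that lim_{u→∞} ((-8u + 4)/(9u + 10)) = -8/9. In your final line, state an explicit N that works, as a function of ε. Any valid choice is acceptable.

Suppose ε > 0. We seek N > 0 such that u > N implies |(-8u + 4)/(9u + 10) + 8/9| < ε.
(-8u + 4)/(9u + 10) + 8/9 = (9(-8u + 4) − (-8)(9u + 10)) / (9(9u + 10)) = 116/(9(9u + 10)).
For u > 0 we have 9u + 10 > 9u, so |(-8u + 4)/(9u + 10) + 8/9| = 116/(9(9u + 10)) < 116/(9·9u) = (116/81)/u.
Thus |(-8u + 4)/(9u + 10) + 8/9| < ε whenever u > (116/81)/ε.
Take N = (116/81)/ε. If u > N then |(-8u + 4)/(9u + 10) + 8/9| < (116/81)/u < ε.

N = (116/81)/ε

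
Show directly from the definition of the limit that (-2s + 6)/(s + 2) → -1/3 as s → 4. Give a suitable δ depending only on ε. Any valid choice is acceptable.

Fix ε > 0. We want δ > 0 with 0 < |s − 4| < δ ⇒ |(-2s + 6)/(s + 2) + 1/3| < ε.
Combining over a common denominator, (-2s + 6)/(s + 2) + 1/3 = [(-2s + 6)·6 − (-2)·(s + 2)] / [6·(s + 2)] = -10(s − 4) / (6(s + 2)).
So |(-2s + 6)/(s + 2) + 1/3| = 10|s − 4| / (6·|s + 2|).
Restrict δ ≤ 3. Then |s − 4| < 3 gives |s + 2| = |(s − 4) + 6| ≥ 6 − 3 = 3.
Hence |(-2s + 6)/(s + 2) + 1/3| < 10|s − 4|/(6·3) = (5/9)|s − 4|, which is < ε once |s − 4| < (9/5)ε.
Take δ = min(3, (9/5)ε). Then 0 < |s − 4| < δ forces both bounds, so |(-2s + 6)/(s + 2) + 1/3| < ε.

δ = min(3, (9/5)ε)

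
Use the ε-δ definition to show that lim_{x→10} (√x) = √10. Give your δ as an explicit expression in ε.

δ = min(10, √10·ε)

Let ε > 0. We want δ > 0 such that 0 < |x − 10| < δ implies |√x − √10| < ε.
Rationalise: √x − √10 = (x − 10)/(√x + √10), so |√x − √10| = |x − 10|/(√x + √10).
Restrict δ ≤ 10 so that |x − 10| < 10 forces x > 0, and then √x + √10 > √10.
Hence |√x − √10| < |x − 10|/√10, which is < ε once |x − 10| < √10·ε.
Take δ = min(10, √10·ε). If 0 < |x − 10| < δ then x > 0 and |√x − √10| < |x − 10|/√10 < ε.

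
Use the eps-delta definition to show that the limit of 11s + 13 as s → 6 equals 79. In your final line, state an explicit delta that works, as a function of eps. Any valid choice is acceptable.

delta = eps/11

Let eps > 0. We need delta > 0 so that 0 < |s − 6| < delta implies |(11s + 13) − 79| < eps.
Since (11s + 13) − 79 = 11(s − 6), we have |(11s + 13) − 79| = 11|s − 6|.
Thus it suffices that |s − 6| < eps/11.
Take delta = eps/11. If 0 < |s − 6| < delta then |(11s + 13) − 79| = 11|s − 6| < 11·(eps/11) = eps.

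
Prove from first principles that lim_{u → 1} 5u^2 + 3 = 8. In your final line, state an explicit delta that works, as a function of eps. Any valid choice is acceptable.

delta = min(2, eps/20)

Fix eps > 0. We want delta > 0 such that 0 < |u − 1| < delta implies |(5u^2 + 3) − 8| < eps.
(5u^2 + 3) − 8 = 5u^2 - 5 = (u − 1)(5u + 5).
So |(5u^2 + 3) − 8| = |u − 1|·|5u + 5|.
Assume first that |u − 1| < 2, so |u| < 3. Then |5u + 5| ≤ 5·3 + 5 = 20.
Hence |(5u^2 + 3) − 8| ≤ 20|u − 1| < eps provided |u − 1| < eps/20.
Take delta = min(2, eps/20). Then 0 < |u − 1| < delta gives both |u − 1| < 2 and |u − 1| < eps/20, so |(5u^2 + 3) − 8| < eps.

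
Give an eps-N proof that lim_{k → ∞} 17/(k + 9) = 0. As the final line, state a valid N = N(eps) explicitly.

N = 17/eps

Suppose eps > 0. For k ≥ 1, |17/(k + 9) − 0| = 17/(k + 9) ≤ 17/k.
We need 17/k < eps, i.e. k > 17/eps.
Take N = 17/eps. If k > N then |17/(k + 9)| ≤ 17/k < eps.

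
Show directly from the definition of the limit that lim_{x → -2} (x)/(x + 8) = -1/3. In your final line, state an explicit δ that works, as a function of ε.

δ = min(3, (9/4)ε)

Let ε > 0. We want δ > 0 with 0 < |x + 2| < δ ⇒ |(x)/(x + 8) + 1/3| < ε.
Combining over a common denominator, (x)/(x + 8) + 1/3 = [(x)·6 − (-2)·(x + 8)] / [6·(x + 8)] = 8(x + 2) / (6(x + 8)).
So |(x)/(x + 8) + 1/3| = 8|x + 2| / (6·|x + 8|).
Require δ ≤ 3, so |x + 8| ≥ |6| − |x + 2| > 6 − 3 = 3.
Hence |(x)/(x + 8) + 1/3| < 8|x + 2|/(6·3) = (4/9)|x + 2|, which is < ε once |x + 2| < (9/4)ε.
Take δ = min(3, (9/4)ε). Then 0 < |x + 2| < δ forces both bounds, so |(x)/(x + 8) + 1/3| < ε.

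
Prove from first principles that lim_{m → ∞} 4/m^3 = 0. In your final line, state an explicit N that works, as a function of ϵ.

Let ϵ > 0 be given. For m ≥ 1, |4/m^3 − 0| = 4/m^3.
4/m^3 < ϵ ⇔ m^3 > 4/ϵ ⇔ m > (4/ϵ)^{1/3}.
Take N = (4/ϵ)^{1/3}. Then m > N implies 4/m^3 < ϵ.

N = (4/ϵ)^{1/3}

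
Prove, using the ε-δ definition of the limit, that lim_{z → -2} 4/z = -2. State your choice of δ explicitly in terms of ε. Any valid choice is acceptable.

Let ε > 0. We seek δ > 0 such that 0 < |z + 2| < δ implies |4/z + 2| < ε.
|4/z + 2| = 4·|-2 − z|/(2·|z|) = 4|z + 2|/(2|z|).
Require δ ≤ 1 so that |z| > 2 − 1 = 1, hence 2|z| > 2.
Then |4/z + 2| < 4|z + 2|/2, which is < ε when |z + 2| < (1/2)ε.
Take δ = min(1, (1/2)ε). Then 0 < |z + 2| < δ gives both |z + 2| < 1 and |z + 2| < (1/2)ε, so |4/z + 2| < ε.

δ = min(1, (1/2)ε)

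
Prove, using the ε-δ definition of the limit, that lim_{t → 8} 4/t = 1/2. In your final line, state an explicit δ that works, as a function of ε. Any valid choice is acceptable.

Suppose ε > 0. We seek δ > 0 such that 0 < |t − 8| < δ implies |4/t − (1/2)| < ε.
|4/t − (1/2)| = 4·|8 − t|/(8·|t|) = 4|t − 8|/(8|t|).
Require δ ≤ 4 so that |t| > 8 − 4 = 4, hence 8|t| > 32.
Then |4/t − (1/2)| < 4|t − 8|/32, which is < ε when |t − 8| < 8ε.
Take δ = min(4, 8ε). Then 0 < |t − 8| < δ gives both |t − 8| < 4 and |t − 8| < 8ε, so |4/t − (1/2)| < ε.

δ = min(4, 8ε)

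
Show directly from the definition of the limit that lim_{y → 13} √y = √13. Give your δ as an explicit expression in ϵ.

Let ϵ > 0. We want δ > 0 such that 0 < |y − 13| < δ implies |√y − √13| < ϵ.
Multiplying by the conjugate, |√y − √13| = |y − 13|/(√y + √13).
Restrict δ ≤ 13 so that |y − 13| < 13 forces y > 0, and then √y + √13 > √13.
Hence |√y − √13| < |y − 13|/√13, which is < ϵ once |y − 13| < √13·ϵ.
Take δ = min(13, √13·ϵ). If 0 < |y − 13| < δ then y > 0 and |√y − √13| < |y − 13|/√13 < ϵ.

δ = min(13, √13·ϵ)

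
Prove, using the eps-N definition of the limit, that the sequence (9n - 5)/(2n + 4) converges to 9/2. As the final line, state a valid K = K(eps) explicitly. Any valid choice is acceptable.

K = (23/2)/eps

Suppose eps > 0. For n ≥ 1, |(9n - 5)/(2n + 4) − (9/2)| = |-46|/(2(2n + 4)) = 46/(2(2n + 4)).
Since 2n + 4 ≥ 2n for n ≥ 1, this is ≤ 46/(2·2n) = (23/2)/n.
So |(9n - 5)/(2n + 4) − (9/2)| < eps whenever n > (23/2)/eps.
Take K = (23/2)/eps. If n > K then |(9n - 5)/(2n + 4) − (9/2)| ≤ (23/2)/n < eps.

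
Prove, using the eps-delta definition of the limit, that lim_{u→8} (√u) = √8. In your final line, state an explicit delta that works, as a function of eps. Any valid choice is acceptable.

delta = min(8, √8·eps)

Suppose eps > 0. We want delta > 0 such that 0 < |u − 8| < delta implies |√u − √8| < eps.
Rationalise: √u − √8 = (u − 8)/(√u + √8), so |√u − √8| = |u − 8|/(√u + √8).
Restrict delta ≤ 8 so that |u − 8| < 8 forces u > 0, and then √u + √8 > √8.
Hence |√u − √8| < |u − 8|/√8, which is < eps once |u − 8| < √8·eps.
Take delta = min(8, √8·eps). If 0 < |u − 8| < delta then u > 0 and |√u − √8| < |u − 8|/√8 < eps.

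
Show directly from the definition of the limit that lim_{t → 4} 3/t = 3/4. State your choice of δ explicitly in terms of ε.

δ = min(2, (8/3)ε)

Fix ε > 0. We seek δ > 0 such that 0 < |t − 4| < δ implies |3/t − (3/4)| < ε.
|3/t − (3/4)| = 3·|4 − t|/(4·|t|) = 3|t − 4|/(4|t|).
Require δ ≤ 2 so that |t| > 4 − 2 = 2, hence 4|t| > 8.
Then |3/t − (3/4)| < 3|t − 4|/8, which is < ε when |t − 4| < (8/3)ε.
Take δ = min(2, (8/3)ε). Then 0 < |t − 4| < δ gives both |t − 4| < 2 and |t − 4| < (8/3)ε, so |3/t − (3/4)| < ε.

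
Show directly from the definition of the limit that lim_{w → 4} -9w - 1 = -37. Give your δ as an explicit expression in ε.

Suppose ε > 0. We need δ > 0 so that 0 < |w − 4| < δ implies |(-9w - 1) + 37| < ε.
|(-9w - 1) + 37| = |-9w + 36| = 9|w − 4|.
Thus it suffices that |w − 4| < ε/9.
Choosing δ = ε/9 gives |(-9w - 1) + 37| = 9|w − 4| < ε whenever |w − 4| < δ.

δ = ε/9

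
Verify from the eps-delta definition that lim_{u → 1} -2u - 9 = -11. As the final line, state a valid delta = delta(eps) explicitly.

delta = eps/2

Fix eps > 0. We need delta > 0 so that 0 < |u − 1| < delta implies |(-2u - 9) + 11| < eps.
|(-2u - 9) + 11| = |-2u + 2| = 2|u − 1|.
So 2|u − 1| < eps exactly when |u − 1| < eps/2.
Choosing delta = eps/2 gives |(-2u - 9) + 11| = 2|u − 1| < eps whenever |u − 1| < delta.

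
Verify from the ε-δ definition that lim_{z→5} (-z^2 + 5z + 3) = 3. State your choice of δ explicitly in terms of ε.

δ = min(1, ε/6)

Fix ε > 0. We want δ > 0 such that 0 < |z − 5| < δ implies |(-z^2 + 5z + 3) − 3| < ε.
(-z^2 + 5z + 3) − 3 = -z^2 + 5z = (z − 5)(-z).
So |(-z^2 + 5z + 3) − 3| = |z − 5|·|-z|.
Require δ ≤ 1. Then |z − 5| < 1 gives |z| < 6, and by the triangle inequality |-z| ≤ 6 = 6.
Hence |(-z^2 + 5z + 3) − 3| ≤ 6|z − 5| < ε provided |z − 5| < ε/6.
Choosing δ = min(1, ε/6) ensures both conditions, hence |(-z^2 + 5z + 3) − 3| < ε.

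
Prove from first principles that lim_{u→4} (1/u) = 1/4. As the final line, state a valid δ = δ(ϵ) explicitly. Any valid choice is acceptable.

δ = min(2, 8ϵ)

Let ϵ > 0. We seek δ > 0 such that 0 < |u − 4| < δ implies |1/u − (1/4)| < ϵ.
|1/u − (1/4)| = |4 − u|/(4·|u|) = |u − 4|/(4|u|).
Require δ ≤ 2 so that |u| > 4 − 2 = 2, hence 4|u| > 8.
Then |1/u − (1/4)| < |u − 4|/8, which is < ϵ when |u − 4| < 8ϵ.
Take δ = min(2, 8ϵ). Then 0 < |u − 4| < δ gives both |u − 4| < 2 and |u − 4| < 8ϵ, so |1/u − (1/4)| < ϵ.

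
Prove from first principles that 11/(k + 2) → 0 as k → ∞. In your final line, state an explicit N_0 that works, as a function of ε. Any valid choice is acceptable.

Let ε > 0. For k ≥ 1, |11/(k + 2) − 0| = 11/(k + 2) ≤ 11/k.
We need 11/k < ε, i.e. k > 11/ε.
Take N_0 = 11/ε. If k > N_0 then |11/(k + 2)| ≤ 11/k < ε.

N_0 = 11/ε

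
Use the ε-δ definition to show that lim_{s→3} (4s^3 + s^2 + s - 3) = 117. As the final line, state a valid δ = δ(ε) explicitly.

Let ε > 0 be given. We want δ > 0 such that 0 < |s − 3| < δ implies |(4s^3 + s^2 + s - 3) − 117| < ε.
(4s^3 + s^2 + s - 3) − 117 = 4s^3 + s^2 + s - 120 = (s − 3)(4s^2 + 13s + 40).
So |(4s^3 + s^2 + s - 3) − 117| = |s − 3|·|4s^2 + 13s + 40|.
Assume first that |s − 3| < 1, so |s| < 4. Then |4s^2 + 13s + 40| ≤ 4·4^2 + 13·4 + 40 = 156.
Hence |(4s^3 + s^2 + s - 3) − 117| ≤ 156|s − 3| < ε provided |s − 3| < ε/156.
Take δ = min(1, ε/156). Then 0 < |s − 3| < δ gives both |s − 3| < 1 and |s − 3| < ε/156, so |(4s^3 + s^2 + s - 3) − 117| < ε.

δ = min(1, ε/156)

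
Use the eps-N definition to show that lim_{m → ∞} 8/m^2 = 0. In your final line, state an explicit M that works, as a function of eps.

Suppose eps > 0. For m ≥ 1, |8/m^2 − 0| = 8/m^2.
8/m^2 < eps ⇔ m^2 > 8/eps ⇔ m > (8/eps)^{1/2}.
Take M = (8/eps)^{1/2}. Then m > M implies 8/m^2 < eps.

M = (8/eps)^{1/2}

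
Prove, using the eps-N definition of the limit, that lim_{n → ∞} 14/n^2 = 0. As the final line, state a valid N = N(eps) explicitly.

Let eps > 0. For n ≥ 1, |14/n^2 − 0| = 14/n^2.
14/n^2 < eps ⇔ n^2 > 14/eps ⇔ n > (14/eps)^{1/2}.
Take N = (14/eps)^{1/2}. Then n > N implies 14/n^2 < eps.

N = (14/eps)^{1/2}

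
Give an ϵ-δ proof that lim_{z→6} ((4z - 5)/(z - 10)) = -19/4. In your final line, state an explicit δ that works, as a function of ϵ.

δ = min(2, (8/35)ϵ)

Let ϵ > 0. We want δ > 0 with 0 < |z − 6| < δ ⇒ |(4z - 5)/(z - 10) + 19/4| < ϵ.
Combining over a common denominator, (4z - 5)/(z - 10) + 19/4 = [(4z - 5)·(-4) − 19·(z - 10)] / [(-4)·(z - 10)] = -35(z − 6) / ((-4)(z - 10)).
So |(4z - 5)/(z - 10) + 19/4| = 35|z − 6| / (4·|z − 10|).
Require δ ≤ 2, so |z − 10| ≥ |-4| − |z − 6| > 4 − 2 = 2.
Hence |(4z - 5)/(z - 10) + 19/4| < 35|z − 6|/(4·2) = (35/8)|z − 6|, which is < ϵ once |z − 6| < (8/35)ϵ.
Take δ = min(2, (8/35)ϵ). Then 0 < |z − 6| < δ forces both bounds, so |(4z - 5)/(z - 10) + 19/4| < ϵ.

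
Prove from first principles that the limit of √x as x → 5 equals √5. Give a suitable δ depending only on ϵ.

δ = min(5, √5·ϵ)

Let ϵ > 0. We want δ > 0 such that 0 < |x − 5| < δ implies |√x − √5| < ϵ.
Rationalise: √x − √5 = (x − 5)/(√x + √5), so |√x − √5| = |x − 5|/(√x + √5).
Restrict δ ≤ 5 so that |x − 5| < 5 forces x > 0, and then √x + √5 > √5.
Hence |√x − √5| < |x − 5|/√5, which is < ϵ once |x − 5| < √5·ϵ.
Take δ = min(5, √5·ϵ). If 0 < |x − 5| < δ then x > 0 and |√x − √5| < |x − 5|/√5 < ϵ.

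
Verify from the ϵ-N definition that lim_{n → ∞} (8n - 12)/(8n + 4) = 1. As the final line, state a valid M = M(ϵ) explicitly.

M = 2/ϵ

Fix ϵ > 0. For n ≥ 1, |(8n - 12)/(8n + 4) − 1| = |-128|/(8(8n + 4)) = 128/(8(8n + 4)).
Since 8n + 4 ≥ 8n for n ≥ 1, this is ≤ 128/(8·8n) = 2/n.
So |(8n - 12)/(8n + 4) − 1| < ϵ whenever n > 2/ϵ.
Take M = 2/ϵ. If n > M then |(8n - 12)/(8n + 4) − 1| ≤ 2/n < ϵ.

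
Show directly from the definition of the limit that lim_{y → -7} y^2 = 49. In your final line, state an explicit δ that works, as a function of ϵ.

δ = min(2, ϵ/16)

Suppose ϵ > 0. We seek δ > 0 with 0 < |y + 7| < δ ⇒ |y^2 − 49| < ϵ.
Factor: y^2 − 49 = (y + 7)(y - 7), so |y^2 − 49| = |y + 7|·|y - 7|.
Restrict δ ≤ 2. Then |y + 7| < 2 gives |y| < 9, so by the triangle inequality |y - 7| ≤ 9 + 7 = 16.
Hence |y^2 − 49| ≤ 16|y + 7|, which is < ϵ once |y + 7| < ϵ/16.
Take δ = min(2, ϵ/16). If 0 < |y + 7| < δ then both bounds hold and |y^2 − 49| ≤ 16|y + 7| < 16·(ϵ/16) = ϵ.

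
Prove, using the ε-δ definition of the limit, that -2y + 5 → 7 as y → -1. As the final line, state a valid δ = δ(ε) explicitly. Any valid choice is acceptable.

δ = ε/2

Fix ε > 0. We need δ > 0 so that 0 < |y + 1| < δ implies |(-2y + 5) − 7| < ε.
Since (-2y + 5) − 7 = -2(y + 1), we have |(-2y + 5) − 7| = 2|y + 1|.
Thus it suffices that |y + 1| < ε/2.
Take δ = ε/2. If 0 < |y + 1| < δ then |(-2y + 5) − 7| = 2|y + 1| < 2·(ε/2) = ε.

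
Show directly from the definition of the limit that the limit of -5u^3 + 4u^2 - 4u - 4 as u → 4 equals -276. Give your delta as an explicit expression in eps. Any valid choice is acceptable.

Let eps > 0 be given. We want delta > 0 such that 0 < |u − 4| < delta implies |(-5u^3 + 4u^2 - 4u - 4) + 276| < eps.
(-5u^3 + 4u^2 - 4u - 4) + 276 = -5u^3 + 4u^2 - 4u + 272 = (u − 4)(-5u^2 - 16u - 68).
So |(-5u^3 + 4u^2 - 4u - 4) + 276| = |u − 4|·|-5u^2 - 16u - 68|.
Require delta ≤ 2. Then |u − 4| < 2 gives |u| < 6, and by the triangle inequality |-5u^2 - 16u - 68| ≤ 5·6^2 + 16·6 + 68 = 344.
Hence |(-5u^3 + 4u^2 - 4u - 4) + 276| ≤ 344|u − 4| < eps provided |u − 4| < eps/344.
Take delta = min(2, eps/344). Then 0 < |u − 4| < delta gives both |u − 4| < 2 and |u − 4| < eps/344, so |(-5u^3 + 4u^2 - 4u - 4) + 276| < eps.

delta = min(2, eps/344)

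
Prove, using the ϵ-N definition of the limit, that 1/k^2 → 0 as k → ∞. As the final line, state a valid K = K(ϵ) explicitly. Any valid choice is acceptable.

Suppose ϵ > 0. For k ≥ 1, |1/k^2 − 0| = 1/k^2.
1/k^2 < ϵ ⇔ k^2 > 1/ϵ ⇔ k > (1/ϵ)^{1/2}.
Take K = (1/ϵ)^{1/2}. Then k > K implies 1/k^2 < ϵ.

K = (1/ϵ)^{1/2}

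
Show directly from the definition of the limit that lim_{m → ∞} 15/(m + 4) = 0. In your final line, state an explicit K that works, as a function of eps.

Let eps > 0. For m ≥ 1, |15/(m + 4) − 0| = 15/(m + 4) ≤ 15/m.
We need 15/m < eps, i.e. m > 15/eps.
Take K = 15/eps. If m > K then |15/(m + 4)| ≤ 15/m < eps.

K = 15/eps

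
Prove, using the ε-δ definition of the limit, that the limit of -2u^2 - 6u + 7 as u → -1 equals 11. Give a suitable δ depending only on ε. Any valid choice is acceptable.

Fix ε > 0. We want δ > 0 such that 0 < |u + 1| < δ implies |(-2u^2 - 6u + 7) − 11| < ε.
(-2u^2 - 6u + 7) − 11 = -2u^2 - 6u - 4 = (u + 1)(-2u - 4).
So |(-2u^2 - 6u + 7) − 11| = |u + 1|·|-2u - 4|.
Require δ ≤ 1. Then |u + 1| < 1 gives |u| < 2, and by the triangle inequality |-2u - 4| ≤ 2·2 + 4 = 8.
Hence |(-2u^2 - 6u + 7) − 11| ≤ 8|u + 1| < ε provided |u + 1| < ε/8.
Choosing δ = min(1, ε/8) ensures both conditions, hence |(-2u^2 - 6u + 7) − 11| < ε.

δ = min(1, ε/8)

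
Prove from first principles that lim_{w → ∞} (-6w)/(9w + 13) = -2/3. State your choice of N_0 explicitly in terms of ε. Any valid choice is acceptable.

Fix ε > 0. We seek N_0 > 0 such that w > N_0 implies |(-6w)/(9w + 13) + 2/3| < ε.
(-6w)/(9w + 13) + 2/3 = (9(-6w) − (-6)(9w + 13)) / (9(9w + 13)) = 78/(9(9w + 13)).
For w > 0 we have 9w + 13 > 9w, so |(-6w)/(9w + 13) + 2/3| = 78/(9(9w + 13)) < 78/(9·9w) = (26/27)/w.
Thus |(-6w)/(9w + 13) + 2/3| < ε whenever w > (26/27)/ε.
Take N_0 = (26/27)/ε. If w > N_0 then |(-6w)/(9w + 13) + 2/3| < (26/27)/w < ε.

N_0 = (26/27)/ε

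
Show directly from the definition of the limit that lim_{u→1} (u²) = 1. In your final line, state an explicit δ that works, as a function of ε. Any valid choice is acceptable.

Let ε > 0 be given. We seek δ > 0 with 0 < |u − 1| < δ ⇒ |u² − 1| < ε.
Factor: u² − 1 = (u − 1)(u + 1), so |u² − 1| = |u − 1|·|u + 1|.
Impose δ ≤ 2 so that |u| < 3; then |u + 1| ≤ 4.
Hence |u² − 1| ≤ 4|u − 1|, which is < ε once |u − 1| < ε/4.
Take δ = min(2, ε/4). If 0 < |u − 1| < δ then both bounds hold and |u² − 1| ≤ 4|u − 1| < 4·(ε/4) = ε.

δ = min(2, ε/4)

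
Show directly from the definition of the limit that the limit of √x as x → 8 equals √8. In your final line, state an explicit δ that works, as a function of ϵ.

Suppose ϵ > 0. We want δ > 0 such that 0 < |x − 8| < δ implies |√x − √8| < ϵ.
Multiplying by the conjugate, |√x − √8| = |x − 8|/(√x + √8).
Restrict δ ≤ 8 so that |x − 8| < 8 forces x > 0, and then √x + √8 > √8.
Hence |√x − √8| < |x − 8|/√8, which is < ϵ once |x − 8| < √8·ϵ.
Take δ = min(8, √8·ϵ). If 0 < |x − 8| < δ then x > 0 and |√x − √8| < |x − 8|/√8 < ϵ.

δ = min(8, √8·ϵ)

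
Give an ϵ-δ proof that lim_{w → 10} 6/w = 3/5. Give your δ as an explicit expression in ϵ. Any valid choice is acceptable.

δ = min(5, (25/3)ϵ)

Let ϵ > 0. We seek δ > 0 such that 0 < |w − 10| < δ implies |6/w − (3/5)| < ϵ.
|6/w − (3/5)| = 6·|10 − w|/(10·|w|) = 6|w − 10|/(10|w|).
Require δ ≤ 5 so that |w| > 10 − 5 = 5, hence 10|w| > 50.
Then |6/w − (3/5)| < 6|w − 10|/50, which is < ϵ when |w − 10| < (25/3)ϵ.
Take δ = min(5, (25/3)ϵ). Then 0 < |w − 10| < δ gives both |w − 10| < 5 and |w − 10| < (25/3)ϵ, so |6/w − (3/5)| < ϵ.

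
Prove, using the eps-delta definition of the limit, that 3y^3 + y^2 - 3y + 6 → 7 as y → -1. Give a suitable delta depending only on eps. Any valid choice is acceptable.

delta = min(1, eps/17)

Let eps > 0. We want delta > 0 such that 0 < |y + 1| < delta implies |(3y^3 + y^2 - 3y + 6) − 7| < eps.
(3y^3 + y^2 - 3y + 6) − 7 = 3y^3 + y^2 - 3y - 1 = (y + 1)(3y^2 - 2y - 1).
So |(3y^3 + y^2 - 3y + 6) − 7| = |y + 1|·|3y^2 - 2y - 1|.
Require delta ≤ 1. Then |y + 1| < 1 gives |y| < 2, and by the triangle inequality |3y^2 - 2y - 1| ≤ 3·2^2 + 2·2 + 1 = 17.
Hence |(3y^3 + y^2 - 3y + 6) − 7| ≤ 17|y + 1| < eps provided |y + 1| < eps/17.
Take delta = min(1, eps/17). Then 0 < |y + 1| < delta gives both |y + 1| < 1 and |y + 1| < eps/17, so |(3y^3 + y^2 - 3y + 6) − 7| < eps.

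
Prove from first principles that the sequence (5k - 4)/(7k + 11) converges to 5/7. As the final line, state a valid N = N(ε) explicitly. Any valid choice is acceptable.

Let ε > 0 be given. For k ≥ 1, |(5k - 4)/(7k + 11) − (5/7)| = |-83|/(7(7k + 11)) = 83/(7(7k + 11)).
Since 7k + 11 ≥ 7k for k ≥ 1, this is ≤ 83/(7·7k) = (83/49)/k.
So |(5k - 4)/(7k + 11) − (5/7)| < ε whenever k > (83/49)/ε.
Take N = (83/49)/ε. If k > N then |(5k - 4)/(7k + 11) − (5/7)| ≤ (83/49)/k < ε.

N = (83/49)/ε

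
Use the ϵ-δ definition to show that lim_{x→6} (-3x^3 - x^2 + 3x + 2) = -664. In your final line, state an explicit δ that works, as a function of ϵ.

δ = min(2, ϵ/455)

Let ϵ > 0. We want δ > 0 such that 0 < |x − 6| < δ implies |(-3x^3 - x^2 + 3x + 2) + 664| < ϵ.
(-3x^3 - x^2 + 3x + 2) + 664 = -3x^3 - x^2 + 3x + 666 = (x − 6)(-3x^2 - 19x - 111).
So |(-3x^3 - x^2 + 3x + 2) + 664| = |x − 6|·|-3x^2 - 19x - 111|.
Assume first that |x − 6| < 2, so |x| < 8. Then |-3x^2 - 19x - 111| ≤ 3·8^2 + 19·8 + 111 = 455.
Hence |(-3x^3 - x^2 + 3x + 2) + 664| ≤ 455|x − 6| < ϵ provided |x − 6| < ϵ/455.
Choosing δ = min(2, ϵ/455) ensures both conditions, hence |(-3x^3 - x^2 + 3x + 2) + 664| < ϵ.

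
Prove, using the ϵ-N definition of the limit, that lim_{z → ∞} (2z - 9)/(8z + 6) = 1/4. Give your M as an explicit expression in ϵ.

M = (21/16)/ϵ

Let ϵ > 0 be given. We seek M > 0 such that z > M implies |(2z - 9)/(8z + 6) − (1/4)| < ϵ.
(2z - 9)/(8z + 6) − (1/4) = (8(2z - 9) − 2(8z + 6)) / (8(8z + 6)) = -84/(8(8z + 6)).
For z > 0 we have 8z + 6 > 8z, so |(2z - 9)/(8z + 6) − (1/4)| = 84/(8(8z + 6)) < 84/(8·8z) = (21/16)/z.
Thus |(2z - 9)/(8z + 6) − (1/4)| < ϵ whenever z > (21/16)/ϵ.
Take M = (21/16)/ϵ. If z > M then |(2z - 9)/(8z + 6) − (1/4)| < (21/16)/z < ϵ.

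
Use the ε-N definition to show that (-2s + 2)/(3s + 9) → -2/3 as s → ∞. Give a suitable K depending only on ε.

K = (8/3)/ε

Let ε > 0 be given. We seek K > 0 such that s > K implies |(-2s + 2)/(3s + 9) + 2/3| < ε.
(-2s + 2)/(3s + 9) + 2/3 = (3(-2s + 2) − (-2)(3s + 9)) / (3(3s + 9)) = 24/(3(3s + 9)).
For s > 0 we have 3s + 9 > 3s, so |(-2s + 2)/(3s + 9) + 2/3| = 24/(3(3s + 9)) < 24/(3·3s) = (8/3)/s.
Thus |(-2s + 2)/(3s + 9) + 2/3| < ε whenever s > (8/3)/ε.
Take K = (8/3)/ε. If s > K then |(-2s + 2)/(3s + 9) + 2/3| < (8/3)/s < ε.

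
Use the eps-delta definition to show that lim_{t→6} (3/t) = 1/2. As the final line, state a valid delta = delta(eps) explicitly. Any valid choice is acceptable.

Suppose eps > 0. We seek delta > 0 such that 0 < |t − 6| < delta implies |3/t − (1/2)| < eps.
|3/t − (1/2)| = 3·|6 − t|/(6·|t|) = 3|t − 6|/(6|t|).
Restrict delta ≤ 3. Then |t − 6| < 3 gives |t| > 3, so 6|t| > 18.
Then |3/t − (1/2)| < 3|t − 6|/18, which is < eps when |t − 6| < 6eps.
Take delta = min(3, 6eps). Then 0 < |t − 6| < delta gives both |t − 6| < 3 and |t − 6| < 6eps, so |3/t − (1/2)| < eps.

delta = min(3, 6eps)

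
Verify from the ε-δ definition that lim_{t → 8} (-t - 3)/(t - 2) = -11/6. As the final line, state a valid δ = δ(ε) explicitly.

Suppose ε > 0. We want δ > 0 with 0 < |t − 8| < δ ⇒ |(-t - 3)/(t - 2) + 11/6| < ε.
Combining over a common denominator, (-t - 3)/(t - 2) + 11/6 = [(-t - 3)·6 − (-11)·(t - 2)] / [6·(t - 2)] = 5(t − 8) / (6(t - 2)).
So |(-t - 3)/(t - 2) + 11/6| = 5|t − 8| / (6·|t − 2|).
Restrict δ ≤ 3. Then |t − 8| < 3 gives |t − 2| = |(t − 8) + 6| ≥ 6 − 3 = 3.
Hence |(-t - 3)/(t - 2) + 11/6| < 5|t − 8|/(6·3) = (5/18)|t − 8|, which is < ε once |t − 8| < (18/5)ε.
Take δ = min(3, (18/5)ε). Then 0 < |t − 8| < δ forces both bounds, so |(-t - 3)/(t - 2) + 11/6| < ε.

δ = min(3, (18/5)ε)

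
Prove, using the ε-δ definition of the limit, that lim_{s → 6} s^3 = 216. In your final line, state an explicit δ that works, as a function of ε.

Let ε > 0 be given. We seek δ > 0 with 0 < |s − 6| < δ ⇒ |s^3 − 216| < ε.
Factor: s^3 − 216 = (s − 6)(s^2 + 6s + 36), so |s^3 − 216| = |s − 6|·|s^2 + 6s + 36|.
Restrict δ ≤ 2. Then |s − 6| < 2 gives |s| < 8, so by the triangle inequality |s^2 + 6s + 36| ≤ 8^2 + 6·8 + 36 = 148.
Hence |s^3 − 216| ≤ 148|s − 6|, which is < ε once |s − 6| < ε/148.
Take δ = min(2, ε/148). If 0 < |s − 6| < δ then both bounds hold and |s^3 − 216| ≤ 148|s − 6| < 148·(ε/148) = ε.

δ = min(2, ε/148)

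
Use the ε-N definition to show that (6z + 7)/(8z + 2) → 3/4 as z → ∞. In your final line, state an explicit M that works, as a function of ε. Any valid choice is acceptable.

Fix ε > 0. We seek M > 0 such that z > M implies |(6z + 7)/(8z + 2) − (3/4)| < ε.
(6z + 7)/(8z + 2) − (3/4) = (8(6z + 7) − 6(8z + 2)) / (8(8z + 2)) = 44/(8(8z + 2)).
For z > 0 we have 8z + 2 > 8z, so |(6z + 7)/(8z + 2) − (3/4)| = 44/(8(8z + 2)) < 44/(8·8z) = (11/16)/z.
Thus |(6z + 7)/(8z + 2) − (3/4)| < ε whenever z > (11/16)/ε.
Take M = (11/16)/ε. If z > M then |(6z + 7)/(8z + 2) − (3/4)| < (11/16)/z < ε.

M = (11/16)/ε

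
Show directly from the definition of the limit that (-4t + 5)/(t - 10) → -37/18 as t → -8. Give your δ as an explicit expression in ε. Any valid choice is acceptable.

Suppose ε > 0. We want δ > 0 with 0 < |t + 8| < δ ⇒ |(-4t + 5)/(t - 10) + 37/18| < ε.
Combining over a common denominator, (-4t + 5)/(t - 10) + 37/18 = [(-4t + 5)·(-18) − 37·(t - 10)] / [(-18)·(t - 10)] = 35(t + 8) / ((-18)(t - 10)).
So |(-4t + 5)/(t - 10) + 37/18| = 35|t + 8| / (18·|t − 10|).
Require δ ≤ 9, so |t − 10| ≥ |-18| − |t + 8| > 18 − 9 = 9.
Hence |(-4t + 5)/(t - 10) + 37/18| < 35|t + 8|/(18·9) = (35/162)|t + 8|, which is < ε once |t + 8| < (162/35)ε.
Take δ = min(9, (162/35)ε). Then 0 < |t + 8| < δ forces both bounds, so |(-4t + 5)/(t - 10) + 37/18| < ε.

δ = min(9, (162/35)ε)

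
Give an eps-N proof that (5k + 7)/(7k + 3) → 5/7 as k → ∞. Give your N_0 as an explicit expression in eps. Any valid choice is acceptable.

N_0 = (34/49)/eps

Let eps > 0. For k ≥ 1, |(5k + 7)/(7k + 3) − (5/7)| = |34|/(7(7k + 3)) = 34/(7(7k + 3)).
Since 7k + 3 ≥ 7k for k ≥ 1, this is ≤ 34/(7·7k) = (34/49)/k.
So |(5k + 7)/(7k + 3) − (5/7)| < eps whenever k > (34/49)/eps.
Take N_0 = (34/49)/eps. If k > N_0 then |(5k + 7)/(7k + 3) − (5/7)| ≤ (34/49)/k < eps.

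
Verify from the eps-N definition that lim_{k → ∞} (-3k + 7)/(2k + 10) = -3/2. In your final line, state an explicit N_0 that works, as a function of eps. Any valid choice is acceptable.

Let eps > 0 be given. For k ≥ 1, |(-3k + 7)/(2k + 10) + 3/2| = |44|/(2(2k + 10)) = 44/(2(2k + 10)).
Since 2k + 10 ≥ 2k for k ≥ 1, this is ≤ 44/(2·2k) = 11/k.
So |(-3k + 7)/(2k + 10) + 3/2| < eps whenever k > 11/eps.
Take N_0 = 11/eps. If k > N_0 then |(-3k + 7)/(2k + 10) + 3/2| ≤ 11/k < eps.

N_0 = 11/eps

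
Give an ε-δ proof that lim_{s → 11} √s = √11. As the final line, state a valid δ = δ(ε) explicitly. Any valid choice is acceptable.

Fix ε > 0. We want δ > 0 such that 0 < |s − 11| < δ implies |√s − √11| < ε.
Multiplying by the conjugate, |√s − √11| = |s − 11|/(√s + √11).
Restrict δ ≤ 11 so that |s − 11| < 11 forces s > 0, and then √s + √11 > √11.
Hence |√s − √11| < |s − 11|/√11, which is < ε once |s − 11| < √11·ε.
Take δ = min(11, √11·ε). If 0 < |s − 11| < δ then s > 0 and |√s − √11| < |s − 11|/√11 < ε.

δ = min(11, √11·ε)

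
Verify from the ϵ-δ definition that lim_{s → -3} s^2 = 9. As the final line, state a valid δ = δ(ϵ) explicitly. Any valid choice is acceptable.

Suppose ϵ > 0. We seek δ > 0 with 0 < |s + 3| < δ ⇒ |s^2 − 9| < ϵ.
Factor: s^2 − 9 = (s + 3)(s - 3), so |s^2 − 9| = |s + 3|·|s - 3|.
Restrict δ ≤ 1. Then |s + 3| < 1 gives |s| < 4, so by the triangle inequality |s - 3| ≤ 4 + 3 = 7.
Hence |s^2 − 9| ≤ 7|s + 3|, which is < ϵ once |s + 3| < ϵ/7.
Take δ = min(1, ϵ/7). If 0 < |s + 3| < δ then both bounds hold and |s^2 − 9| ≤ 7|s + 3| < 7·(ϵ/7) = ϵ.

δ = min(1, ϵ/7)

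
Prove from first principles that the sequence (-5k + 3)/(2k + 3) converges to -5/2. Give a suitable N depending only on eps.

Fix eps > 0. For k ≥ 1, |(-5k + 3)/(2k + 3) + 5/2| = |21|/(2(2k + 3)) = 21/(2(2k + 3)).
Since 2k + 3 ≥ 2k for k ≥ 1, this is ≤ 21/(2·2k) = (21/4)/k.
So |(-5k + 3)/(2k + 3) + 5/2| < eps whenever k > (21/4)/eps.
Take N = (21/4)/eps. If k > N then |(-5k + 3)/(2k + 3) + 5/2| ≤ (21/4)/k < eps.

N = (21/4)/eps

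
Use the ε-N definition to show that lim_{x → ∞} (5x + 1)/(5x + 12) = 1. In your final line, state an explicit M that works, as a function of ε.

M = (11/5)/ε

Fix ε > 0. We seek M > 0 such that x > M implies |(5x + 1)/(5x + 12) − 1| < ε.
(5x + 1)/(5x + 12) − 1 = (5(5x + 1) − 5(5x + 12)) / (5(5x + 12)) = -55/(5(5x + 12)).
For x > 0 we have 5x + 12 > 5x, so |(5x + 1)/(5x + 12) − 1| = 55/(5(5x + 12)) < 55/(5·5x) = (11/5)/x.
Thus |(5x + 1)/(5x + 12) − 1| < ε whenever x > (11/5)/ε.
Take M = (11/5)/ε. If x > M then |(5x + 1)/(5x + 12) − 1| < (11/5)/x < ε.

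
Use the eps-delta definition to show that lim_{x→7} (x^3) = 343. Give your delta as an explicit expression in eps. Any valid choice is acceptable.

Let eps > 0 be given. We seek delta > 0 with 0 < |x − 7| < delta ⇒ |x^3 − 343| < eps.
Factor: x^3 − 343 = (x − 7)(x^2 + 7x + 49), so |x^3 − 343| = |x − 7|·|x^2 + 7x + 49|.
Impose delta ≤ 1 so that |x| < 8; then |x^2 + 7x + 49| ≤ 169.
Hence |x^3 − 343| ≤ 169|x − 7|, which is < eps once |x − 7| < eps/169.
Take delta = min(1, eps/169). If 0 < |x − 7| < delta then both bounds hold and |x^3 − 343| ≤ 169|x − 7| < 169·(eps/169) = eps.

delta = min(1, eps/169)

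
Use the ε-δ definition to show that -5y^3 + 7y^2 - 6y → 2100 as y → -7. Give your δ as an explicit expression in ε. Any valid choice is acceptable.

Fix ε > 0. We want δ > 0 such that 0 < |y + 7| < δ implies |(-5y^3 + 7y^2 - 6y) − 2100| < ε.
(-5y^3 + 7y^2 - 6y) − 2100 = -5y^3 + 7y^2 - 6y - 2100 = (y + 7)(-5y^2 + 42y - 300).
So |(-5y^3 + 7y^2 - 6y) − 2100| = |y + 7|·|-5y^2 + 42y - 300|.
Assume first that |y + 7| < 2, so |y| < 9. Then |-5y^2 + 42y - 300| ≤ 5·9^2 + 42·9 + 300 = 1083.
Hence |(-5y^3 + 7y^2 - 6y) − 2100| ≤ 1083|y + 7| < ε provided |y + 7| < ε/1083.
Choosing δ = min(2, ε/1083) ensures both conditions, hence |(-5y^3 + 7y^2 - 6y) − 2100| < ε.

δ = min(2, ε/1083)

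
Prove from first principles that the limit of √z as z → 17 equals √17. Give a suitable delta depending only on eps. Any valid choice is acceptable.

Let eps > 0 be given. We want delta > 0 such that 0 < |z − 17| < delta implies |√z − √17| < eps.
Multiplying by the conjugate, |√z − √17| = |z − 17|/(√z + √17).
Restrict delta ≤ 17 so that |z − 17| < 17 forces z > 0, and then √z + √17 > √17.
Hence |√z − √17| < |z − 17|/√17, which is < eps once |z − 17| < √17·eps.
Take delta = min(17, √17·eps). If 0 < |z − 17| < delta then z > 0 and |√z − √17| < |z − 17|/√17 < eps.

delta = min(17, √17·eps)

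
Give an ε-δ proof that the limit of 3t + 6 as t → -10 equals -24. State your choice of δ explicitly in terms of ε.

δ = ε/3

Let ε > 0 be given. We need δ > 0 so that 0 < |t + 10| < δ implies |(3t + 6) + 24| < ε.
|(3t + 6) + 24| = |3t + 30| = 3|t + 10|.
So 3|t + 10| < ε exactly when |t + 10| < ε/3.
Take δ = ε/3. If 0 < |t + 10| < δ then |(3t + 6) + 24| = 3|t + 10| < 3·(ε/3) = ε.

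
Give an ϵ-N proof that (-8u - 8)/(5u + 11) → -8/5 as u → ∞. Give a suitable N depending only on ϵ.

Suppose ϵ > 0. We seek N > 0 such that u > N implies |(-8u - 8)/(5u + 11) + 8/5| < ϵ.
(-8u - 8)/(5u + 11) + 8/5 = (5(-8u - 8) − (-8)(5u + 11)) / (5(5u + 11)) = 48/(5(5u + 11)).
For u > 0 we have 5u + 11 > 5u, so |(-8u - 8)/(5u + 11) + 8/5| = 48/(5(5u + 11)) < 48/(5·5u) = (48/25)/u.
Thus |(-8u - 8)/(5u + 11) + 8/5| < ϵ whenever u > (48/25)/ϵ.
Take N = (48/25)/ϵ. If u > N then |(-8u - 8)/(5u + 11) + 8/5| < (48/25)/u < ϵ.

N = (48/25)/ϵ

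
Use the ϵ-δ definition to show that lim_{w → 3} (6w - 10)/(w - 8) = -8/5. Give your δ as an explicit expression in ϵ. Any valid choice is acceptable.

Fix ϵ > 0. We want δ > 0 with 0 < |w − 3| < δ ⇒ |(6w - 10)/(w - 8) + 8/5| < ϵ.
Combining over a common denominator, (6w - 10)/(w - 8) + 8/5 = [(6w - 10)·(-5) − 8·(w - 8)] / [(-5)·(w - 8)] = -38(w − 3) / ((-5)(w - 8)).
So |(6w - 10)/(w - 8) + 8/5| = 38|w − 3| / (5·|w − 8|).
Restrict δ ≤ 5/2. Then |w − 3| < 5/2 gives |w − 8| = |(w − 3) + (-5)| ≥ 5 − 5/2 = 5/2.
Hence |(6w - 10)/(w - 8) + 8/5| < 38|w − 3|/(5·(5/2)) = (76/25)|w − 3|, which is < ϵ once |w − 3| < (25/76)ϵ.
Take δ = min(5/2, (25/76)ϵ). Then 0 < |w − 3| < δ forces both bounds, so |(6w - 10)/(w - 8) + 8/5| < ϵ.

δ = min(5/2, (25/76)ϵ)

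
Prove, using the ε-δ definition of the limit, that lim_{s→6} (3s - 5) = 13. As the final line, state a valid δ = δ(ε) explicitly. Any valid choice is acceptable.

Fix ε > 0. We need δ > 0 so that 0 < |s − 6| < δ implies |(3s - 5) − 13| < ε.
|(3s - 5) − 13| = |3s - 18| = 3|s − 6|.
Thus it suffices that |s − 6| < ε/3.
Choosing δ = ε/3 gives |(3s - 5) − 13| = 3|s − 6| < ε whenever |s − 6| < δ.

δ = ε/3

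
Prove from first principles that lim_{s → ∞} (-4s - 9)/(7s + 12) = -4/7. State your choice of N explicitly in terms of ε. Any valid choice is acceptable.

Let ε > 0 be given. We seek N > 0 such that s > N implies |(-4s - 9)/(7s + 12) + 4/7| < ε.
(-4s - 9)/(7s + 12) + 4/7 = (7(-4s - 9) − (-4)(7s + 12)) / (7(7s + 12)) = -15/(7(7s + 12)).
For s > 0 we have 7s + 12 > 7s, so |(-4s - 9)/(7s + 12) + 4/7| = 15/(7(7s + 12)) < 15/(7·7s) = (15/49)/s.
Thus |(-4s - 9)/(7s + 12) + 4/7| < ε whenever s > (15/49)/ε.
Take N = (15/49)/ε. If s > N then |(-4s - 9)/(7s + 12) + 4/7| < (15/49)/s < ε.

N = (15/49)/ε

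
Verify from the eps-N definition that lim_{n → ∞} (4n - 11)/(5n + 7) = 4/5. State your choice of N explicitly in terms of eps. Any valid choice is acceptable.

Suppose eps > 0. For n ≥ 1, |(4n - 11)/(5n + 7) − (4/5)| = |-83|/(5(5n + 7)) = 83/(5(5n + 7)).
Since 5n + 7 ≥ 5n for n ≥ 1, this is ≤ 83/(5·5n) = (83/25)/n.
So |(4n - 11)/(5n + 7) − (4/5)| < eps whenever n > (83/25)/eps.
Take N = (83/25)/eps. If n > N then |(4n - 11)/(5n + 7) − (4/5)| ≤ (83/25)/n < eps.

N = (83/25)/eps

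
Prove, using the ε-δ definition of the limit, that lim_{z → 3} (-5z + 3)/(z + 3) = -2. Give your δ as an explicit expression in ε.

Fix ε > 0. We want δ > 0 with 0 < |z − 3| < δ ⇒ |(-5z + 3)/(z + 3) + 2| < ε.
Combining over a common denominator, (-5z + 3)/(z + 3) + 2 = [(-5z + 3)·6 − (-12)·(z + 3)] / [6·(z + 3)] = -18(z − 3) / (6(z + 3)).
So |(-5z + 3)/(z + 3) + 2| = 18|z − 3| / (6·|z + 3|).
Require δ ≤ 3, so |z + 3| ≥ |6| − |z − 3| > 6 − 3 = 3.
Hence |(-5z + 3)/(z + 3) + 2| < 18|z − 3|/(6·3) = |z − 3|, which is < ε once |z − 3| < ε.
Take δ = min(3, ε). Then 0 < |z − 3| < δ forces both bounds, so |(-5z + 3)/(z + 3) + 2| < ε.

δ = min(3, ε)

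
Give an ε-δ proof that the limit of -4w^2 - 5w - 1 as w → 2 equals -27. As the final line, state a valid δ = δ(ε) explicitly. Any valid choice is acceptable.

Let ε > 0. We want δ > 0 such that 0 < |w − 2| < δ implies |(-4w^2 - 5w - 1) + 27| < ε.
(-4w^2 - 5w - 1) + 27 = -4w^2 - 5w + 26 = (w − 2)(-4w - 13).
So |(-4w^2 - 5w - 1) + 27| = |w − 2|·|-4w - 13|.
Require δ ≤ 2. Then |w − 2| < 2 gives |w| < 4, and by the triangle inequality |-4w - 13| ≤ 4·4 + 13 = 29.
Hence |(-4w^2 - 5w - 1) + 27| ≤ 29|w − 2| < ε provided |w − 2| < ε/29.
Choosing δ = min(2, ε/29) ensures both conditions, hence |(-4w^2 - 5w - 1) + 27| < ε.

δ = min(2, ε/29)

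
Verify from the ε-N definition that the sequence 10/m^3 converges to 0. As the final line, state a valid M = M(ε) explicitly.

Let ε > 0. For m ≥ 1, |10/m^3 − 0| = 10/m^3.
10/m^3 < ε ⇔ m^3 > 10/ε ⇔ m > (10/ε)^{1/3}.
Take M = (10/ε)^{1/3}. Then m > M implies 10/m^3 < ε.

M = (10/ε)^{1/3}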